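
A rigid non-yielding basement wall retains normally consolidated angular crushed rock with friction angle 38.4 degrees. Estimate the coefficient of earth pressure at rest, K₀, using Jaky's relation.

0.379

K₀ = 1 − sin φ' = 1 − sin 38.4° = 0.3789.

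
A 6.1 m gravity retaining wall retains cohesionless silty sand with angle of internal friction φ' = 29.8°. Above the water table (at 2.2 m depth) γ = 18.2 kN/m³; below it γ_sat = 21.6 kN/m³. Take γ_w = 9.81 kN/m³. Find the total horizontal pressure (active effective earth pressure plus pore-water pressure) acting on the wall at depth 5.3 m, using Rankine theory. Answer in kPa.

K_a = (1 − sin φ)/(1 + sin φ) = 0.3360.
γ' = 21.6 − 9.81 = 11.79 kN/m³.
Effective vertical stress at 5.3 m: σ'_v = 18.2×2.2 + 11.79×3.10 = 76.59 kPa.
σ'_h = K_a σ'_v = 0.3360 × 76.59 = 25.74 kPa; u = γ_w × 3.10 = 30.41 kPa.
Total σ_h = 25.74 + 30.41 = 56.15 kPa.

56.1 kPa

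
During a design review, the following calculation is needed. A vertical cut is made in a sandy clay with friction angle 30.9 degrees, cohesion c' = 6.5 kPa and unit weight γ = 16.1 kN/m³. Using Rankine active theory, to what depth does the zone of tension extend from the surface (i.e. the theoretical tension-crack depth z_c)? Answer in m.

K_a = tan²(45° − 30.9°/2) = 0.3214; √K_a = 0.5669.
The active pressure is zero where K_a γ z = 2c√K_a, so z_c = 2c/(γ√K_a) = 2×6.5/(16.1×0.5669) = 1.424 m.

1.42 m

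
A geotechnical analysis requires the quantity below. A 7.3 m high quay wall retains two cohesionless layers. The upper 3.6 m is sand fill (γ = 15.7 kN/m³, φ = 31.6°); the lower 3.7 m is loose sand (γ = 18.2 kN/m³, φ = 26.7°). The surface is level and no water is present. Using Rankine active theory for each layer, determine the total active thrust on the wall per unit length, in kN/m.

K_a1 = tan²(45°−31.6°/2) = 0.3123; K_a2 = tan²(45°−26.7°/2) = 0.3800.
Layer 1: σ at base = K_a1 γ₁ h₁ = 17.65 kPa; P₁ = ½×17.65×3.6 = 31.78.
Layer 2: σ_v at top = γ₁h₁ = 56.52; σ_h top = K_a2×56.52 = 21.48; σ_h base = K_a2×(56.52+18.2×3.7) = 47.06.
P₂ = ½(21.48+47.06)×3.7 = 126.8. Total P_a = 31.78+126.8 = 158.6 kN/m.

159 kN/m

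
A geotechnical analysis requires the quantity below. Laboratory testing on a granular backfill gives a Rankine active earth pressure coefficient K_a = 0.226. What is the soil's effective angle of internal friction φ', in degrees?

K_a = tan²(45° − φ/2) ⇒ 45° − φ/2 = arctan(√0.226) = 25.43°.
φ = 2(45° − 25.43°) = 39.15°.

39.1°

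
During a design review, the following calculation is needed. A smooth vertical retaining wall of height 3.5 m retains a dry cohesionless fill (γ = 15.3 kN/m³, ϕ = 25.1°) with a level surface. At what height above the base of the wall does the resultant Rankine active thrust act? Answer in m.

K_a = 0.4043.
The pressure distribution is triangular, so the resultant acts at H/3 above the base = 3.5/3 = 1.167 m.

1.17 m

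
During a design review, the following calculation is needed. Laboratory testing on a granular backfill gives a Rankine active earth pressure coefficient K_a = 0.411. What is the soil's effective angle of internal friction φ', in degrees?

24.7°

K_a = tan²(45° − φ/2) ⇒ 45° − φ/2 = arctan(√0.411) = 32.66°.
φ = 2(45° − 32.66°) = 24.67°.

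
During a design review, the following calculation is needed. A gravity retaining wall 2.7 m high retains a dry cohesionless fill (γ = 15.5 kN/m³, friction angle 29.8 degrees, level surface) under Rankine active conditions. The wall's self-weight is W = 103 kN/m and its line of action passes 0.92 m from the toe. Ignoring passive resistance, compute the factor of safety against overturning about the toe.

K_a = tan²(45° − 29.8°/2) = 0.3360.
P_a = ½K_aγH² = 0.5×0.3360×15.5×2.7² = 18.98 kN/m, acting at H/3 = 0.9000 m above the base.
Overturning moment M_o = P_a × H/3 = 18.98 × 0.9000 = 17.09.
Resisting moment M_r = W × 0.92 = 103 × 0.92 = 94.76.
FS_overturning = M_r/M_o = 94.76/17.09 = 5.546.

5.55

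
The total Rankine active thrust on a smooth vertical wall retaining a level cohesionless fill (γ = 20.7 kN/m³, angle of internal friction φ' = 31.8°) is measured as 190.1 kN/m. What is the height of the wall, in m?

7.70 m

K_a = 0.3098. P_a = ½ K_a γ H² ⇒ H = √(2P_a/(K_a γ)).
H = √(2×190.1/(0.3098×20.7)) = 7.700 m.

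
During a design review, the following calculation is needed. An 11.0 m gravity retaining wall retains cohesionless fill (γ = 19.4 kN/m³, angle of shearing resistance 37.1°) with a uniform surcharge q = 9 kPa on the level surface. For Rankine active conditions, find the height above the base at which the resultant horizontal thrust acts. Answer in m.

3.81 m

K_a = 0.2475.
Triangular part P₁ = ½K_aγH² = 290.5 at H/3 = 3.667 m; rectangular part P₂ = K_a q H = 24.50 at H/2 = 5.500 m.
ȳ = (P₁·3.667 + P₂·5.500)/(P₁+P₂) = 3.809 m.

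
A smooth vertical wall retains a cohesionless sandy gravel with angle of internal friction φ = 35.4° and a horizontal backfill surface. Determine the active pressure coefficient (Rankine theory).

K_a = (1 − sin φ)/(1 + sin φ) = (1 − sin 35.4°)/(1 + sin 35.4°) = 0.2664.

0.266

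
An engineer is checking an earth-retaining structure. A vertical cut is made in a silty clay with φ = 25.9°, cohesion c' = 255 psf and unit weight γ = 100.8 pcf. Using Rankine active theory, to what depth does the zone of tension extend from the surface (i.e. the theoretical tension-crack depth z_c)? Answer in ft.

K_a = tan²(45° − 25.9°/2) = 0.3920; √K_a = 0.6261.
The active pressure is zero where K_a γ z = 2c√K_a, so z_c = 2c/(γ√K_a) = 2×255/(100.8×0.6261) = 8.081 ft.

8.08 ft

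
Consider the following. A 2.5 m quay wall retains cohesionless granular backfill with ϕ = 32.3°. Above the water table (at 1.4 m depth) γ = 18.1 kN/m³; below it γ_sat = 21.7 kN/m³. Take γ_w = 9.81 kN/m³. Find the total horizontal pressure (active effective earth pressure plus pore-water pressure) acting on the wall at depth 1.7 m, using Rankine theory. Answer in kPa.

11.7 kPa

K_a = (1 − sin φ)/(1 + sin φ) = 0.3035.
γ' = 21.7 − 9.81 = 11.89 kN/m³.
Effective vertical stress at 1.7 m: σ'_v = 18.1×1.4 + 11.89×0.300 = 28.91 kPa.
σ'_h = K_a σ'_v = 0.3035 × 28.91 = 8.773 kPa; u = γ_w × 0.300 = 2.943 kPa.
Total σ_h = 8.773 + 2.943 = 11.72 kPa.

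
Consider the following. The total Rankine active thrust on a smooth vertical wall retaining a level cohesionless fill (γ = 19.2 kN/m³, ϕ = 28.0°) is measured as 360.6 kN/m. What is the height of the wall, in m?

K_a = 0.3610. P_a = ½ K_a γ H² ⇒ H = √(2P_a/(K_a γ)).
H = √(2×360.6/(0.3610×19.2)) = 10.20 m.

10.2 m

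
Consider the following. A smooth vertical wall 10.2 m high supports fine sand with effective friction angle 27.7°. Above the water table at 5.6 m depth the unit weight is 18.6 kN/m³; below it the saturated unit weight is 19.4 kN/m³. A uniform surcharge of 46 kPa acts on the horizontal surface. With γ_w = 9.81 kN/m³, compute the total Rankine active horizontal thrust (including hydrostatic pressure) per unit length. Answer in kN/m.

594 kN/m

K_a = tan²(45° − φ/2) = 0.3653.
γ' = 19.4 − 9.81 = 9.590 kN/m³. h₂ = H − d_w = 4.6 m.
σ'_h: at surface K_a·q = 16.81; at WT K_a(q+γd_w) = 54.86; at base K_a(q+γd_w+γ'h₂) = 70.98 kPa.
P₁ = ½(16.81+54.86)×5.6 = 200.7; P₂ = ½(54.86+70.98)×4.6 = 289.4; P_w = ½γ_w h₂² = 103.8.
Total = 200.7+289.4+103.8 = 593.9 kN/m.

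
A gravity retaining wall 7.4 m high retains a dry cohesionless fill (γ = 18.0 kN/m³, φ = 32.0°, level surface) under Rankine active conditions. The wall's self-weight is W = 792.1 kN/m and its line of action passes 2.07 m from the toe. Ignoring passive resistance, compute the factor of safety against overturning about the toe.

4.39

K_a = tan²(45° − 32.0°/2) = 0.3073.
P_a = ½K_aγH² = 0.5×0.3073×18.0×7.4² = 151.4 kN/m, acting at H/3 = 2.467 m above the base.
Overturning moment M_o = P_a × H/3 = 151.4 × 2.467 = 373.5.
Resisting moment M_r = W × 2.07 = 792.1 × 2.07 = 1640.
FS_overturning = M_r/M_o = 1640/373.5 = 4.390.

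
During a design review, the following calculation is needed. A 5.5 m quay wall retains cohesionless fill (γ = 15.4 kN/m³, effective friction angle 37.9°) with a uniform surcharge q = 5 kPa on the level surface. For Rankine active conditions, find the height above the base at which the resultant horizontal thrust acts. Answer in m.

K_a = 0.2389.
Triangular part P₁ = ½K_aγH² = 55.65 at H/3 = 1.833 m; rectangular part P₂ = K_a q H = 6.571 at H/2 = 2.750 m.
ȳ = (P₁·1.833 + P₂·2.750)/(P₁+P₂) = 1.930 m.

1.93 m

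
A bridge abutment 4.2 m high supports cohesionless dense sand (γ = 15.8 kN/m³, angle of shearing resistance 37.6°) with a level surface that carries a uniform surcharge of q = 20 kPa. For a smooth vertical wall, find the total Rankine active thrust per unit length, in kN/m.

K_a = tan²(45° − φ/2) = 0.2421.
Soil triangle: ½ K_a γ H² = 0.5×0.2421×15.8×4.2² = 33.74 kN/m.
Surcharge rectangle: K_a q H = 0.2421×20×4.2 = 20.34 kN/m.
Total = 33.74 + 20.34 = 54.08 kN/m.

54.1 kN/m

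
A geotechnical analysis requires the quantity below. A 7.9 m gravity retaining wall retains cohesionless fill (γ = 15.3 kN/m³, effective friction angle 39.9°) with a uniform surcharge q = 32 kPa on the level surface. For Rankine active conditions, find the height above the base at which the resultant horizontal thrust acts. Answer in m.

K_a = 0.2184.
Triangular part P₁ = ½K_aγH² = 104.3 at H/3 = 2.633 m; rectangular part P₂ = K_a q H = 55.22 at H/2 = 3.950 m.
ȳ = (P₁·2.633 + P₂·3.950)/(P₁+P₂) = 3.089 m.

3.09 m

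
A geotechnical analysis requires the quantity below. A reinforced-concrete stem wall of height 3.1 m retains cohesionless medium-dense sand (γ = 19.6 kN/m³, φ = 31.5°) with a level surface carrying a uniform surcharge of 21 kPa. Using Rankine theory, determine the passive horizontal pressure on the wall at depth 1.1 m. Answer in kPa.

K_p = (1 + sin φ)/(1 − sin φ) = 3.188.
σ_v = γz + q = 19.6 × 1.1 + 21 = 42.56 kPa.
σ_h = K_p σ_v = 3.188 × 42.56 = 135.7 kPa.

136 kPa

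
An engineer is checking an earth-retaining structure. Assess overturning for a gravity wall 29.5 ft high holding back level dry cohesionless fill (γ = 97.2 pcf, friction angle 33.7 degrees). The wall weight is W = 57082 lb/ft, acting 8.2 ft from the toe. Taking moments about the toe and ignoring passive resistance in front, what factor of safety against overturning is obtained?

3.93

K_a = tan²(45° − 33.7°/2) = 0.2863.
P_a = ½K_aγH² = 0.5×0.2863×97.2×29.5² = 12110 lb/ft, acting at H/3 = 9.833 ft above the base.
Overturning moment M_o = P_a × H/3 = 12110 × 9.833 = 119100.
Resisting moment M_r = W × 8.2 = 57082 × 8.2 = 468100.
FS_overturning = M_r/M_o = 468100/119100 = 3.931.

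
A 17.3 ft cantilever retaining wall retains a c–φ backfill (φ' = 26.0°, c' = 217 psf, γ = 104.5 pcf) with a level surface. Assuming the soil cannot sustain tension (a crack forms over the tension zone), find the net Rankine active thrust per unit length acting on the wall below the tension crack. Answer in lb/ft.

K_a = 0.3905; √K_a = 0.6249.
Tension-crack depth z_c = 2c/(γ√K_a) = 2×217/(104.5×0.6249) = 6.646 ft.
σ_a at base = K_a γ H − 2c√K_a = 0.3905×104.5×17.3 − 2×217×0.6249 = 434.7 psf.
P_a = ½ × 434.7 × (H − z_c) = 0.5×434.7×10.65 = 2316 lb/ft.

2320 lb/ft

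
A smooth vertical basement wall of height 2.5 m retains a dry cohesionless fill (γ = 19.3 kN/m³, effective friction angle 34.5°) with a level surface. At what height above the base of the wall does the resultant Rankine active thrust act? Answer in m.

0.833 m

K_a = 0.2768.
The pressure distribution is triangular, so the resultant acts at H/3 above the base = 2.5/3 = 0.8333 m.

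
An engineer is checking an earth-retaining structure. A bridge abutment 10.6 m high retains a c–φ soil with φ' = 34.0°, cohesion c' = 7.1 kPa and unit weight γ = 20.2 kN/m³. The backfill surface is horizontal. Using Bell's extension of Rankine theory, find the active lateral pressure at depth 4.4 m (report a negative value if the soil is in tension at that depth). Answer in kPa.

K_a = (1 − sin φ)/(1 + sin φ) = 0.2827.
σ_a = K_a γ z − 2c√K_a = 0.2827×20.2×4.4 − 2×7.1×0.5317 = 17.58 kPa.

17.6 kPa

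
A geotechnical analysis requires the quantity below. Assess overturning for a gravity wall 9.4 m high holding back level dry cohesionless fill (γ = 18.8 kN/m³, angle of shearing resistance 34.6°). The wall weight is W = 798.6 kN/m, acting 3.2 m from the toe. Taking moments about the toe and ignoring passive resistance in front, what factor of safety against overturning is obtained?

K_a = tan²(45° − 34.6°/2) = 0.2756.
P_a = ½K_aγH² = 0.5×0.2756×18.8×9.4² = 228.9 kN/m, acting at H/3 = 3.133 m above the base.
Overturning moment M_o = P_a × H/3 = 228.9 × 3.133 = 717.3.
Resisting moment M_r = W × 3.2 = 798.6 × 3.2 = 2556.
FS_overturning = M_r/M_o = 2556/717.3 = 3.562.

3.56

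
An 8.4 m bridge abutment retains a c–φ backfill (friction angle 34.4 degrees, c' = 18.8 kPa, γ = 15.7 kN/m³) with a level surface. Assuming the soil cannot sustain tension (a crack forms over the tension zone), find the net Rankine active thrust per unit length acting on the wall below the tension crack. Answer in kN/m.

K_a = 0.2780; √K_a = 0.5272.
Tension-crack depth z_c = 2c/(γ√K_a) = 2×18.8/(15.7×0.5272) = 4.542 m.
σ_a at base = K_a γ H − 2c√K_a = 0.2780×15.7×8.4 − 2×18.8×0.5272 = 16.84 kPa.
P_a = ½ × 16.84 × (H − z_c) = 0.5×16.84×3.858 = 32.47 kN/m.

32.5 kN/m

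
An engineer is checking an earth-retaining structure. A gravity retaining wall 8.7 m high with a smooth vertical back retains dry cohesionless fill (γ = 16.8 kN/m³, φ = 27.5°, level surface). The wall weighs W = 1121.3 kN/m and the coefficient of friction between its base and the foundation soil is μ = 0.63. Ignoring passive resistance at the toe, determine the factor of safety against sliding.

K_a = tan²(45° − 27.5°/2) = 0.3682.
P_a = ½K_aγH² = 0.5×0.3682×16.8×8.7² = 234.1 kN/m, acting at H/3 = 2.900 m above the base.
FS_sliding = μW / P_a = 0.63×1121.3 / 234.1 = 3.017.

3.02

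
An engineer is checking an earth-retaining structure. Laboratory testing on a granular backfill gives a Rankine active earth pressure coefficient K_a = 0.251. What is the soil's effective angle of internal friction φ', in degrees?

K_a = tan²(45° − φ/2) ⇒ 45° − φ/2 = arctan(√0.251) = 26.61°.
φ = 2(45° − 26.61°) = 36.78°.

36.8°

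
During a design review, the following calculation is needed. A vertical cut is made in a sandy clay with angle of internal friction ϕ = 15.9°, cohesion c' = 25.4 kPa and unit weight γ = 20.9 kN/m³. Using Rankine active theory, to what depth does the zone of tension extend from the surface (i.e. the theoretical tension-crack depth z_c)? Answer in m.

3.22 m

K_a = tan²(45° − 15.9°/2) = 0.5699; √K_a = 0.7549.
The active pressure is zero where K_a γ z = 2c√K_a, so z_c = 2c/(γ√K_a) = 2×25.4/(20.9×0.7549) = 3.220 m.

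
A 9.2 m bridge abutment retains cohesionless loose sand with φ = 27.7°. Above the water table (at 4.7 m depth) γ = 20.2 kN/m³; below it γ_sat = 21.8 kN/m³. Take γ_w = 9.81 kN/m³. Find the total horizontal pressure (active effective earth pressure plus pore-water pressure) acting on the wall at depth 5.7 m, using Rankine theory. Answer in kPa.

48.9 kPa

K_a = (1 − sin φ)/(1 + sin φ) = 0.3653.
γ' = 21.8 − 9.81 = 11.99 kN/m³.
Effective vertical stress at 5.7 m: σ'_v = 20.2×4.7 + 11.99×1.00 = 106.9 kPa.
σ'_h = K_a σ'_v = 0.3653 × 106.9 = 39.07 kPa; u = γ_w × 1.00 = 9.810 kPa.
Total σ_h = 39.07 + 9.810 = 48.88 kPa.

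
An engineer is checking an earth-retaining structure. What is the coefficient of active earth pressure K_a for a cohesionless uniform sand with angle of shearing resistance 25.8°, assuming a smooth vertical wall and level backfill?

0.394

K_a = tan²(45° − φ/2) = tan²(32.10°) = 0.3935.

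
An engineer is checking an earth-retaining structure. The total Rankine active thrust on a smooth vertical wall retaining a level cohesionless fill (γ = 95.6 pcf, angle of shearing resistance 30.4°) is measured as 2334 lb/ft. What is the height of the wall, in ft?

K_a = 0.3280. P_a = ½ K_a γ H² ⇒ H = √(2P_a/(K_a γ)).
H = √(2×2334/(0.3280×95.6)) = 12.20 ft.

12.2 ft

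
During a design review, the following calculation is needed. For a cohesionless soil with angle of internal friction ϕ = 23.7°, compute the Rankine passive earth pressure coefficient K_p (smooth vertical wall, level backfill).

K_p = (1 + sin φ)/(1 − sin φ) = tan²(45° + 23.7°/2) = 2.344.

2.34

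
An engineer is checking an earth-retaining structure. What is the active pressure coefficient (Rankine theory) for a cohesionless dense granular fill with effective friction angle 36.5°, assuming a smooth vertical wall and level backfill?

0.254

K_a = tan²(45° − φ/2) = tan²(26.75°) = 0.2541.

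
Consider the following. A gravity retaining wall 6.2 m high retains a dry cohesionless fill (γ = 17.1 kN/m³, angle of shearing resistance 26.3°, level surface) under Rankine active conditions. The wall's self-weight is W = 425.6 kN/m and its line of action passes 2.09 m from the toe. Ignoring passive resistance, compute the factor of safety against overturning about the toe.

K_a = tan²(45° − 26.3°/2) = 0.3859.
P_a = ½K_aγH² = 0.5×0.3859×17.1×6.2² = 126.8 kN/m, acting at H/3 = 2.067 m above the base.
Overturning moment M_o = P_a × H/3 = 126.8 × 2.067 = 262.1.
Resisting moment M_r = W × 2.09 = 425.6 × 2.09 = 889.5.
FS_overturning = M_r/M_o = 889.5/262.1 = 3.393.

3.39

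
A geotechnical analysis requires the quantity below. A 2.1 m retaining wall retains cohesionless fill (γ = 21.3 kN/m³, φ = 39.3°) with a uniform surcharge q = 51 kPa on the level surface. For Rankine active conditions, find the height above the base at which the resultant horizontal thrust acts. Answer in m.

0.943 m

K_a = 0.2245.
Triangular part P₁ = ½K_aγH² = 10.54 at H/3 = 0.7000 m; rectangular part P₂ = K_a q H = 24.04 at H/2 = 1.050 m.
ȳ = (P₁·0.7000 + P₂·1.050)/(P₁+P₂) = 0.9433 m.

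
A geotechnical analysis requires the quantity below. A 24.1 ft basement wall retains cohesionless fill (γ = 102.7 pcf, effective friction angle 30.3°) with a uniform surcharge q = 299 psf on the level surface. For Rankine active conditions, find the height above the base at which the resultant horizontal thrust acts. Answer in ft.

K_a = 0.3293.
Triangular part P₁ = ½K_aγH² = 9822 at H/3 = 8.033 ft; rectangular part P₂ = K_a q H = 2373 at H/2 = 12.05 ft.
ȳ = (P₁·8.033 + P₂·12.05)/(P₁+P₂) = 8.815 ft.

8.81 ft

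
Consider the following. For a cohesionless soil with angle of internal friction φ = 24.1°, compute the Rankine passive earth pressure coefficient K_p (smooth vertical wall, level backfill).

2.38

K_p = (1 + sin φ)/(1 − sin φ) = tan²(45° + 24.1°/2) = 2.380.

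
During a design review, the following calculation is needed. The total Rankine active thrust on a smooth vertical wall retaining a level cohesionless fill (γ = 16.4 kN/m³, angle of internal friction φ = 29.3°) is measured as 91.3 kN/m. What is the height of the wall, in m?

5.70 m

K_a = 0.3428. P_a = ½ K_a γ H² ⇒ H = √(2P_a/(K_a γ)).
H = √(2×91.3/(0.3428×16.4)) = 5.699 m.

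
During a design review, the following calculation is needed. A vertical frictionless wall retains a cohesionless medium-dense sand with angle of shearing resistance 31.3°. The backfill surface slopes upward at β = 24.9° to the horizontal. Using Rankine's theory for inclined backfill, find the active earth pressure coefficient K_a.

0.451

K_a = cos β · (cos β − √(cos²β − cos²φ)) / (cos β + √(cos²β − cos²φ)).
cos β = 0.9070, cos φ = 0.8545, √(cos²β − cos²φ) = 0.3044.
K_a = 0.9070 × (0.9070 − 0.3044)/(0.9070 + 0.3044) = 0.4513.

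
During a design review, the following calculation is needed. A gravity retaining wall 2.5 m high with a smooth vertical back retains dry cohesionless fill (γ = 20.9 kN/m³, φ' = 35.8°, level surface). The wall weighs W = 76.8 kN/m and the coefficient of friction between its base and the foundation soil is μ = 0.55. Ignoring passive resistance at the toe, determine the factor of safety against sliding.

2.47

K_a = tan²(45° − 35.8°/2) = 0.2619.
P_a = ½K_aγH² = 0.5×0.2619×20.9×2.5² = 17.10 kN/m, acting at H/3 = 0.8333 m above the base.
FS_sliding = μW / P_a = 0.55×76.8 / 17.10 = 2.470.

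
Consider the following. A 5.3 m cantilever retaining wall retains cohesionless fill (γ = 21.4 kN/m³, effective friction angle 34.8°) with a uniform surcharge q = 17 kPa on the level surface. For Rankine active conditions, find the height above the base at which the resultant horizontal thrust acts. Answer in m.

1.97 m

K_a = 0.2733.
Triangular part P₁ = ½K_aγH² = 82.15 at H/3 = 1.767 m; rectangular part P₂ = K_a q H = 24.62 at H/2 = 2.650 m.
ȳ = (P₁·1.767 + P₂·2.650)/(P₁+P₂) = 1.970 m.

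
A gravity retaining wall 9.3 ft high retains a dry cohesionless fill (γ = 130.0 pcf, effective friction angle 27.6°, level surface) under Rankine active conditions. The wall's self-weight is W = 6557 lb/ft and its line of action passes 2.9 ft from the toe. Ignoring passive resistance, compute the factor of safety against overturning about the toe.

K_a = tan²(45° − 27.6°/2) = 0.3668.
P_a = ½K_aγH² = 0.5×0.3668×130.0×9.3² = 2062 lb/ft, acting at H/3 = 3.100 ft above the base.
Overturning moment M_o = P_a × H/3 = 2062 × 3.100 = 6392.
Resisting moment M_r = W × 2.9 = 6557 × 2.9 = 19020.
FS_overturning = M_r/M_o = 19020/6392 = 2.975.

2.97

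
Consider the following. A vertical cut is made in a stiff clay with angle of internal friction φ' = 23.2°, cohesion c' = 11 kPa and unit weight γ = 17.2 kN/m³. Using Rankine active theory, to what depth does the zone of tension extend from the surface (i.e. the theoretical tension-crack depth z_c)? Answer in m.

K_a = tan²(45° − 23.2°/2) = 0.4348; √K_a = 0.6594.
The active pressure is zero where K_a γ z = 2c√K_a, so z_c = 2c/(γ√K_a) = 2×11/(17.2×0.6594) = 1.940 m.

1.94 m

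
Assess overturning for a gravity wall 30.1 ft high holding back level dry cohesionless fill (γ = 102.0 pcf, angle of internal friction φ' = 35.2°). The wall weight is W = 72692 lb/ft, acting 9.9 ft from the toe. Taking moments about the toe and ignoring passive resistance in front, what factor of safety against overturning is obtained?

5.78

K_a = tan²(45° − 35.2°/2) = 0.2687.
P_a = ½K_aγH² = 0.5×0.2687×102.0×30.1² = 12420 lb/ft, acting at H/3 = 10.03 ft above the base.
Overturning moment M_o = P_a × H/3 = 12420 × 10.03 = 124600.
Resisting moment M_r = W × 9.9 = 72692 × 9.9 = 719700.
FS_overturning = M_r/M_o = 719700/124600 = 5.777.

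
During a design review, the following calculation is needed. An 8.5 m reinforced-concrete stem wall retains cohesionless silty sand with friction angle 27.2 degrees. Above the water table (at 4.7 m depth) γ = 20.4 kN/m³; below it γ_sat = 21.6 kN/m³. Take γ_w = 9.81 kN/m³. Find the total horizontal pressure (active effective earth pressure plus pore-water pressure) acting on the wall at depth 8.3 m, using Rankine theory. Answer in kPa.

K_a = (1 − sin φ)/(1 + sin φ) = 0.3726.
γ' = 21.6 − 9.81 = 11.79 kN/m³.
Effective vertical stress at 8.3 m: σ'_v = 20.4×4.7 + 11.79×3.60 = 138.3 kPa.
σ'_h = K_a σ'_v = 0.3726 × 138.3 = 51.54 kPa; u = γ_w × 3.60 = 35.32 kPa.
Total σ_h = 51.54 + 35.32 = 86.85 kPa.

86.9 kPa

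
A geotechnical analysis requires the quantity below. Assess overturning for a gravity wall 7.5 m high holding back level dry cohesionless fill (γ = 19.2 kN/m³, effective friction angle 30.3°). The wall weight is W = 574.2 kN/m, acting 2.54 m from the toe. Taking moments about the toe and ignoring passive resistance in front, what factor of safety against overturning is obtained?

K_a = tan²(45° − 30.3°/2) = 0.3293.
P_a = ½K_aγH² = 0.5×0.3293×19.2×7.5² = 177.8 kN/m, acting at H/3 = 2.500 m above the base.
Overturning moment M_o = P_a × H/3 = 177.8 × 2.500 = 444.6.
Resisting moment M_r = W × 2.54 = 574.2 × 2.54 = 1458.
FS_overturning = M_r/M_o = 1458/444.6 = 3.281.

3.28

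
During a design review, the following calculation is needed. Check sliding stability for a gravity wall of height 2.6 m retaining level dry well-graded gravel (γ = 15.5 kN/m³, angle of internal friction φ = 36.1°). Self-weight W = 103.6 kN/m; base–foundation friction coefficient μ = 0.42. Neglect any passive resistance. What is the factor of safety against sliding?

K_a = tan²(45° − 36.1°/2) = 0.2585.
P_a = ½K_aγH² = 0.5×0.2585×15.5×2.6² = 13.54 kN/m, acting at H/3 = 0.8667 m above the base.
FS_sliding = μW / P_a = 0.42×103.6 / 13.54 = 3.213.

3.21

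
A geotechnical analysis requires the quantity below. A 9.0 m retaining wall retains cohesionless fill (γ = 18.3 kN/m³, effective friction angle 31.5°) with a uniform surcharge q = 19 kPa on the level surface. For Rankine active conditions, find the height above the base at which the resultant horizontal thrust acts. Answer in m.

3.28 m

K_a = 0.3136.
Triangular part P₁ = ½K_aγH² = 232.4 at H/3 = 3.000 m; rectangular part P₂ = K_a q H = 53.63 at H/2 = 4.500 m.
ȳ = (P₁·3.000 + P₂·4.500)/(P₁+P₂) = 3.281 m.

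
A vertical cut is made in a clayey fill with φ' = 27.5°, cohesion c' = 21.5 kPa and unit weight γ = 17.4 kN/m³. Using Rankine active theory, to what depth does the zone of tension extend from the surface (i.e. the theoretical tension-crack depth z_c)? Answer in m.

K_a = tan²(45° − 27.5°/2) = 0.3682; √K_a = 0.6068.
The active pressure is zero where K_a γ z = 2c√K_a, so z_c = 2c/(γ√K_a) = 2×21.5/(17.4×0.6068) = 4.073 m.

4.07 m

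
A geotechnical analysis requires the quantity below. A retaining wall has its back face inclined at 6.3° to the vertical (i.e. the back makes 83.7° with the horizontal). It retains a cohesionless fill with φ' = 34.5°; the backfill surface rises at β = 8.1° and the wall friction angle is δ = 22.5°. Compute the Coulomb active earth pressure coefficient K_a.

0.329

K_a = sin²(α+φ) / [sin²α · sin(α−δ) · (1 + √{sin(φ+δ)sin(φ−β) / (sin(α−δ)sin(α+β))})²].
With α = 83.7°, φ = 34.5°, δ = 22.5°, β = 8.1°: K_a = 0.3285.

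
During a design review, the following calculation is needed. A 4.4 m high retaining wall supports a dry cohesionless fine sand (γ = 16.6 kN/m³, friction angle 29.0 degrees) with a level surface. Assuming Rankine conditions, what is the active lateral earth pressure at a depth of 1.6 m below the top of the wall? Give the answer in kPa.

K_a = (1 − sin φ)/(1 + sin φ) = 0.3470.
σ_h = K_a γ z = 0.3470 × 16.6 × 1.6 = 9.216 kPa.

9.22 kPa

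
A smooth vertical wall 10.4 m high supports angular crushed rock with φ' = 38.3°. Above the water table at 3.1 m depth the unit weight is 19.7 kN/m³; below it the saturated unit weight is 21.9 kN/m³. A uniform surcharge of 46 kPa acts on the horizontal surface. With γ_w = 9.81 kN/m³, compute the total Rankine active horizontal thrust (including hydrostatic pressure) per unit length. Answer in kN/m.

K_a = tan²(45° − φ/2) = 0.2347.
γ' = 21.9 − 9.81 = 12.09 kN/m³. h₂ = H − d_w = 7.3 m.
σ'_h: at surface K_a·q = 10.80; at WT K_a(q+γd_w) = 25.13; at base K_a(q+γd_w+γ'h₂) = 45.85 kPa.
P₁ = ½(10.80+25.13)×3.1 = 55.69; P₂ = ½(25.13+45.85)×7.3 = 259.1; P_w = ½γ_w h₂² = 261.4.
Total = 55.69+259.1+261.4 = 576.2 kN/m.

576 kN/m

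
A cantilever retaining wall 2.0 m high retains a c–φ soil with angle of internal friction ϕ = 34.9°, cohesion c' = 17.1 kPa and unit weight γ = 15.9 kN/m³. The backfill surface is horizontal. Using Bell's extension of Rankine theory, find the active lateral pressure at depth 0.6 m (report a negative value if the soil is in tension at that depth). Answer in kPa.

-15.2 kPa

K_a = (1 − sin φ)/(1 + sin φ) = 0.2721.
σ_a = K_a γ z − 2c√K_a = 0.2721×15.9×0.6 − 2×17.1×0.5217 = -15.25 kPa.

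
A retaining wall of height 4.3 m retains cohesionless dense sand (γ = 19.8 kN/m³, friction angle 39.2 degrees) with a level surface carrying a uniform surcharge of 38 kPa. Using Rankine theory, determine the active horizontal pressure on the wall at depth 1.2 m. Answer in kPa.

13.9 kPa

K_a = (1 − sin φ)/(1 + sin φ) = 0.2255.
σ_v = γz + q = 19.8 × 1.2 + 38 = 61.76 kPa.
σ_h = K_a σ_v = 0.2255 × 61.76 = 13.92 kPa.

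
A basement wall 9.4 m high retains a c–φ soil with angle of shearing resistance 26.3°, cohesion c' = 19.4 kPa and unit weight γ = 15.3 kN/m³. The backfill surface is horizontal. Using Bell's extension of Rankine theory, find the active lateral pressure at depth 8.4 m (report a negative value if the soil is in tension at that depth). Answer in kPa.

25.5 kPa

K_a = (1 − sin φ)/(1 + sin φ) = 0.3859.
σ_a = K_a γ z − 2c√K_a = 0.3859×15.3×8.4 − 2×19.4×0.6212 = 25.50 kPa.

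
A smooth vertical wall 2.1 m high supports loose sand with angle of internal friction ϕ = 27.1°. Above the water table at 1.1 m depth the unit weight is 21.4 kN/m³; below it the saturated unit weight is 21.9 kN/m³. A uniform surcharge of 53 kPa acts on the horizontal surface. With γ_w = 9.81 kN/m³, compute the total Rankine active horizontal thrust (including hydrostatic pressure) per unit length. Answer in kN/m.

62.4 kN/m

K_a = tan²(45° − φ/2) = 0.3741.
γ' = 21.9 − 9.81 = 12.09 kN/m³. h₂ = H − d_w = 1.0 m.
σ'_h: at surface K_a·q = 19.82; at WT K_a(q+γd_w) = 28.63; at base K_a(q+γd_w+γ'h₂) = 33.15 kPa.
P₁ = ½(19.82+28.63)×1.1 = 26.65; P₂ = ½(28.63+33.15)×1.0 = 30.89; P_w = ½γ_w h₂² = 4.905.
Total = 26.65+30.89+4.905 = 62.45 kN/m.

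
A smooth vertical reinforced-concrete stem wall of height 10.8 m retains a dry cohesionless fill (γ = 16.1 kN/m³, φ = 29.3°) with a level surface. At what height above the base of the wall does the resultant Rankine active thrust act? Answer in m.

3.60 m

K_a = 0.3428.
The pressure distribution is triangular, so the resultant acts at H/3 above the base = 10.8/3 = 3.600 m.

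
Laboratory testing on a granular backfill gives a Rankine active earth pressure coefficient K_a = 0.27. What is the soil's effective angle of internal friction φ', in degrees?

35.1°

K_a = tan²(45° − φ/2) ⇒ 45° − φ/2 = arctan(√0.27) = 27.46°.
φ = 2(45° − 27.46°) = 35.09°.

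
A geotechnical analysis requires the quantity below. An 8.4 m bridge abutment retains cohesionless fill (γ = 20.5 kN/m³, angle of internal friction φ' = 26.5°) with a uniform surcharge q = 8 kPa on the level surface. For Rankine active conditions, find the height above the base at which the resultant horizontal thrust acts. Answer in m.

K_a = 0.3829.
Triangular part P₁ = ½K_aγH² = 277.0 at H/3 = 2.800 m; rectangular part P₂ = K_a q H = 25.73 at H/2 = 4.200 m.
ȳ = (P₁·2.800 + P₂·4.200)/(P₁+P₂) = 2.919 m.

2.92 m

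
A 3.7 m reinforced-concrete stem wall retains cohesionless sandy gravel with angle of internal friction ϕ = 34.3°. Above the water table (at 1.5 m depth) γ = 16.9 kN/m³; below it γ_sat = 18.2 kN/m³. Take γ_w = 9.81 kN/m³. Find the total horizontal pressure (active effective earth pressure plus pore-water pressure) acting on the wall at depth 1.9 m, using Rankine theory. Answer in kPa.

11.9 kPa

K_a = (1 − sin φ)/(1 + sin φ) = 0.2792.
γ' = 18.2 − 9.81 = 8.390 kN/m³.
Effective vertical stress at 1.9 m: σ'_v = 16.9×1.5 + 8.390×0.400 = 28.71 kPa.
σ'_h = K_a σ'_v = 0.2792 × 28.71 = 8.014 kPa; u = γ_w × 0.400 = 3.924 kPa.
Total σ_h = 8.014 + 3.924 = 11.94 kPa.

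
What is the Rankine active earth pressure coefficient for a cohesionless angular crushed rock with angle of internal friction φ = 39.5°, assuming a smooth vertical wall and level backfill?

0.222

K_a = tan²(45° − φ/2) = tan²(25.25°) = 0.2224.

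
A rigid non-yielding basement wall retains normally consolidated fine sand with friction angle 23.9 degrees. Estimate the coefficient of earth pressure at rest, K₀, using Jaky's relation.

0.595

K₀ = 1 − sin φ' = 1 − sin 23.9° = 0.5949.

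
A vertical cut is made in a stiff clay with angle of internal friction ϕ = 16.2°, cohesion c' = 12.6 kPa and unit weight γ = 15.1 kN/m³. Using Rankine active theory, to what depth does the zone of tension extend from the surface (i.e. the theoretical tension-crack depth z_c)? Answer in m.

2.22 m

K_a = tan²(45° − 16.2°/2) = 0.5637; √K_a = 0.7508.
The active pressure is zero where K_a γ z = 2c√K_a, so z_c = 2c/(γ√K_a) = 2×12.6/(15.1×0.7508) = 2.223 m.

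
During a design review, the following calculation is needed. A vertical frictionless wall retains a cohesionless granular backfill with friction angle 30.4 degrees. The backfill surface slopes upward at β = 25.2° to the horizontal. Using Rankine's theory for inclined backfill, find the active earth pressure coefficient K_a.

0.485

K_a = cos β · (cos β − √(cos²β − cos²φ)) / (cos β + √(cos²β − cos²φ)).
cos β = 0.9048, cos φ = 0.8625, √(cos²β − cos²φ) = 0.2735.
K_a = 0.9048 × (0.9048 − 0.2735)/(0.9048 + 0.2735) = 0.4848.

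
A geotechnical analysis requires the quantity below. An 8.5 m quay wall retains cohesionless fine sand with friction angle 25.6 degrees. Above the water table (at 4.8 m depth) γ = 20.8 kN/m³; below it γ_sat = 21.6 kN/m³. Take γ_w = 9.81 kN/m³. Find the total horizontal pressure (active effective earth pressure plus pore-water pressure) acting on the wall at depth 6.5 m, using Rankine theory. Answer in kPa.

64.2 kPa

K_a = (1 − sin φ)/(1 + sin φ) = 0.3966.
γ' = 21.6 − 9.81 = 11.79 kN/m³.
Effective vertical stress at 6.5 m: σ'_v = 20.8×4.8 + 11.79×1.70 = 119.9 kPa.
σ'_h = K_a σ'_v = 0.3966 × 119.9 = 47.54 kPa; u = γ_w × 1.70 = 16.68 kPa.
Total σ_h = 47.54 + 16.68 = 64.22 kPa.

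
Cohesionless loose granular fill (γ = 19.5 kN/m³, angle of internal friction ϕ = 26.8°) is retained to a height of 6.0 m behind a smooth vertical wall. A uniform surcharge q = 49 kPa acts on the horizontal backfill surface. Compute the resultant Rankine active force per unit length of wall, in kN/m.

244 kN/m

K_a = tan²(45° − φ/2) = 0.3785.
Soil triangle: ½ K_a γ H² = 0.5×0.3785×19.5×6.0² = 132.8 kN/m.
Surcharge rectangle: K_a q H = 0.3785×49×6.0 = 111.3 kN/m.
Total = 132.8 + 111.3 = 244.1 kN/m.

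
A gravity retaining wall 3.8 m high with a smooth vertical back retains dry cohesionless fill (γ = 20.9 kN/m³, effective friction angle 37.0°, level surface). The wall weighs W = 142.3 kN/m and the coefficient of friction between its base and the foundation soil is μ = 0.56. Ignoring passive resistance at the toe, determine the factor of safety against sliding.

K_a = tan²(45° − 37.0°/2) = 0.2486.
P_a = ½K_aγH² = 0.5×0.2486×20.9×3.8² = 37.51 kN/m, acting at H/3 = 1.267 m above the base.
FS_sliding = μW / P_a = 0.56×142.3 / 37.51 = 2.124.

2.12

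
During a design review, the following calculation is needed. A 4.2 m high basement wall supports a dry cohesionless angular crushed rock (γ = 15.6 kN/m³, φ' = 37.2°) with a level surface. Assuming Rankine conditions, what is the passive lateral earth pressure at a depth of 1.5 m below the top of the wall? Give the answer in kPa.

95.0 kPa

K_p = (1 + sin φ)/(1 − sin φ) = 4.058.
σ_h = K_p γ z = 4.058 × 15.6 × 1.5 = 94.96 kPa.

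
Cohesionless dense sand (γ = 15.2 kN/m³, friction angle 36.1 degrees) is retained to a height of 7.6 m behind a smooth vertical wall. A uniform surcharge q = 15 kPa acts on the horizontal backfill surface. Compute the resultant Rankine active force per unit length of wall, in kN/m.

143 kN/m

K_a = tan²(45° − φ/2) = 0.2585.
Soil triangle: ½ K_a γ H² = 0.5×0.2585×15.2×7.6² = 113.5 kN/m.
Surcharge rectangle: K_a q H = 0.2585×15×7.6 = 29.47 kN/m.
Total = 113.5 + 29.47 = 142.9 kN/m.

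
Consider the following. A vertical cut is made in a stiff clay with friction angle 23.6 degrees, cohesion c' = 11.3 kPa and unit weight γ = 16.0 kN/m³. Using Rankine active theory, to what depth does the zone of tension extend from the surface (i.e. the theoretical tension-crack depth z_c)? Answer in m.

K_a = tan²(45° − 23.6°/2) = 0.4282; √K_a = 0.6544.
The active pressure is zero where K_a γ z = 2c√K_a, so z_c = 2c/(γ√K_a) = 2×11.3/(16.0×0.6544) = 2.159 m.

2.16 m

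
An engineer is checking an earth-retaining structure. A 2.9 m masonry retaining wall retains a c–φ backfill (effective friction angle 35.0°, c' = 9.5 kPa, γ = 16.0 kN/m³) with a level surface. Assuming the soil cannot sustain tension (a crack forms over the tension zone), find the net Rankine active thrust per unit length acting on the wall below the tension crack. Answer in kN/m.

0.830 kN/m

K_a = 0.2710; √K_a = 0.5206.
Tension-crack depth z_c = 2c/(γ√K_a) = 2×9.5/(16.0×0.5206) = 2.281 m.
σ_a at base = K_a γ H − 2c√K_a = 0.2710×16.0×2.9 − 2×9.5×0.5206 = 2.683 kPa.
P_a = ½ × 2.683 × (H − z_c) = 0.5×2.683×0.6188 = 0.8302 kN/m.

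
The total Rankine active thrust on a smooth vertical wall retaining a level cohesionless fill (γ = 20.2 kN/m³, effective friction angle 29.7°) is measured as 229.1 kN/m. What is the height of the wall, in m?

K_a = 0.3374. P_a = ½ K_a γ H² ⇒ H = √(2P_a/(K_a γ)).
H = √(2×229.1/(0.3374×20.2)) = 8.200 m.

8.20 m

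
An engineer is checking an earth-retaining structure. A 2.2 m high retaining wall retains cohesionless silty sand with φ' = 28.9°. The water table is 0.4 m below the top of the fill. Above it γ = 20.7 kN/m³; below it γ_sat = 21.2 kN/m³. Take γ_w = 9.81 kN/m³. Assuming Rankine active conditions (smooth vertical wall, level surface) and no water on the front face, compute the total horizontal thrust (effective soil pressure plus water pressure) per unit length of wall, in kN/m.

28.1 kN/m

K_a = tan²(45° − φ/2) = 0.3484.
γ' = 21.2 − 9.81 = 11.39 kN/m³. Depth below WT = 1.8 m.
σ'_h at WT = K_a γ d_w = 2.884 kPa; at base = 2.884 + K_a γ' × 1.8 = 10.03 kPa.
P₁ (0–0.4 m) = ½×2.884×0.4 = 0.5769. P₂ (0.4–2.2 m) = ½(2.884+10.03)×1.8 = 11.62.
P_w = ½ γ_w h₂² = 0.5×9.81×1.8² = 15.89. Total = 0.5769+11.62+15.89 = 28.09 kN/m.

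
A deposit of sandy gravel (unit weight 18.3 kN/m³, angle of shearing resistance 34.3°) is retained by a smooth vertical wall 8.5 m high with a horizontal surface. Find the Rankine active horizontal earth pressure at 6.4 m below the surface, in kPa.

32.7 kPa

K_a = (1 − sin φ)/(1 + sin φ) = 0.2792.
σ_h = K_a γ z = 0.2792 × 18.3 × 6.4 = 32.70 kPa.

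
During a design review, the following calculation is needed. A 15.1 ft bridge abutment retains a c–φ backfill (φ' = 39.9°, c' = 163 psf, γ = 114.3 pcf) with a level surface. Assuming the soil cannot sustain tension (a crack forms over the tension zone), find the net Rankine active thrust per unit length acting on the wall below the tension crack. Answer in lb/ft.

1010 lb/ft

K_a = 0.2184; √K_a = 0.4674.
Tension-crack depth z_c = 2c/(γ√K_a) = 2×163/(114.3×0.4674) = 6.103 ft.
σ_a at base = K_a γ H − 2c√K_a = 0.2184×114.3×15.1 − 2×163×0.4674 = 224.6 psf.
P_a = ½ × 224.6 × (H − z_c) = 0.5×224.6×8.997 = 1011 lb/ft.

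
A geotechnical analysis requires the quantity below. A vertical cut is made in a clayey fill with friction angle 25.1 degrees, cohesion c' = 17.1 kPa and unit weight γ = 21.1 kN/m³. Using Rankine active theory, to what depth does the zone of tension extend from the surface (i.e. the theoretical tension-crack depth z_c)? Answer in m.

K_a = tan²(45° − 25.1°/2) = 0.4043; √K_a = 0.6358.
The active pressure is zero where K_a γ z = 2c√K_a, so z_c = 2c/(γ√K_a) = 2×17.1/(21.1×0.6358) = 2.549 m.

2.55 m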